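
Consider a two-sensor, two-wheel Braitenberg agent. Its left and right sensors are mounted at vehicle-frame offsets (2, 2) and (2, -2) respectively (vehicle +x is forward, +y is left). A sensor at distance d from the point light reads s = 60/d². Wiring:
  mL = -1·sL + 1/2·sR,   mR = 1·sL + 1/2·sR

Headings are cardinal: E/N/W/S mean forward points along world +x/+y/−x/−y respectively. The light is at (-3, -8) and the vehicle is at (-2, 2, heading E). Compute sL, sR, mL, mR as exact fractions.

left sensor world pos  = (0, 4); dL² = 153
right sensor world pos = (0, 0); dR² = 73
sL = 60/153 = 20/51
sR = 60/73 = 60/73
mL = -1·sL + 1/2·sR = 70/3723
mR = 1·sL + 1/2·sR = 2990/3723

20/51 60/73 70/3723 2990/3723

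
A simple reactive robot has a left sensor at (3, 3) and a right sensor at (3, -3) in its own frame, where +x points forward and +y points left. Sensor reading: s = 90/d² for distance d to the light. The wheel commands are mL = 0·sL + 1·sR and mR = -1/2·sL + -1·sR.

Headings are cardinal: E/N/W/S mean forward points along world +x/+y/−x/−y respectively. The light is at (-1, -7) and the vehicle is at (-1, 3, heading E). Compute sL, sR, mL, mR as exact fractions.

left sensor world pos  = (2, 6); dL² = 178
right sensor world pos = (2, 0); dR² = 58
sL = 90/178 = 45/89
sR = 90/58 = 45/29
mL = 0·sL + 1·sR = 45/29
mR = -1/2·sL + -1·sR = -9315/5162

45/89 45/29 45/29 -9315/5162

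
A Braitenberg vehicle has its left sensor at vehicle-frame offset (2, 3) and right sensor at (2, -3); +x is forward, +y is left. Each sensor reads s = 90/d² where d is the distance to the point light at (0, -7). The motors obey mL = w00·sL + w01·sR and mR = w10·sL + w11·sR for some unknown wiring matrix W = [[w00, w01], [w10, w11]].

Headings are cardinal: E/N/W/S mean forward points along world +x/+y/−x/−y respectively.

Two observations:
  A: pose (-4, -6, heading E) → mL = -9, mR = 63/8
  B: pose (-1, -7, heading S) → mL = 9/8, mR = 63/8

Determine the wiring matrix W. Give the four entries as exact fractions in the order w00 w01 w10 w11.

1/2 -1 1/2 1/2

obs A: pose=(-4,-6,E) → sL=9/2, sR=45/4, mL=-9, mR=63/8
obs B: pose=(-1,-7,S) → sL=45/4, sR=9/2, mL=9/8, mR=63/8
sensor matrix S = [[9/2, 45/4], [45/4, 9/2]]; det S = -1701/16
solve [mL_A; mL_B] = S·[w00; w01] and [mR_A; mR_B] = S·[w10; w11]:
  w00 = 1/2, w01 = -1, w10 = 1/2, w11 = 1/2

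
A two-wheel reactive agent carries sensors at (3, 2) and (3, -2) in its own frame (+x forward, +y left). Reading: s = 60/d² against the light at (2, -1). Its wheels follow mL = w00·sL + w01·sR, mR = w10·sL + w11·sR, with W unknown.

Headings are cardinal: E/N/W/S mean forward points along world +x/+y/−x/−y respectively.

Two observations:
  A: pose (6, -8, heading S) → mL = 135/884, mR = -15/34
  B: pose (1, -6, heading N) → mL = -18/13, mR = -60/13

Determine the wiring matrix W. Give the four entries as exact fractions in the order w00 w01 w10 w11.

1 -1/2 -1 0

obs A: pose=(6,-8,S) → sL=15/34, sR=15/26, mL=135/884, mR=-15/34
obs B: pose=(1,-6,N) → sL=60/13, sR=12, mL=-18/13, mR=-60/13
sensor matrix S = [[15/34, 15/26], [60/13, 12]]; det S = 7560/2873
solve [mL_A; mL_B] = S·[w00; w01] and [mR_A; mR_B] = S·[w10; w11]:
  w00 = 1, w01 = -1/2, w10 = -1, w11 = 0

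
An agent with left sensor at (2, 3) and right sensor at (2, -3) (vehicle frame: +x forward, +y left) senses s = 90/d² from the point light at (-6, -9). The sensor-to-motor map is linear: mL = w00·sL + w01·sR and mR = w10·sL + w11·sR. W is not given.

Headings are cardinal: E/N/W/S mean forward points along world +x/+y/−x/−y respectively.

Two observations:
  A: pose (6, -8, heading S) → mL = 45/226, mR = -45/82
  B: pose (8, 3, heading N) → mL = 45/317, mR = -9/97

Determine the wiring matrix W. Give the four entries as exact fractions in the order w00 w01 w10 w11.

obs A: pose=(6,-8,S) → sL=45/113, sR=45/41, mL=45/226, mR=-45/82
obs B: pose=(8,3,N) → sL=90/317, sR=18/97, mL=45/317, mR=-9/97
sensor matrix S = [[45/113, 45/41], [90/317, 18/97]]; det S = -33864480/142460117
solve [mL_A; mL_B] = S·[w00; w01] and [mR_A; mR_B] = S·[w10; w11]:
  w00 = 1/2, w01 = 0, w10 = 0, w11 = -1/2

1/2 0 0 -1/2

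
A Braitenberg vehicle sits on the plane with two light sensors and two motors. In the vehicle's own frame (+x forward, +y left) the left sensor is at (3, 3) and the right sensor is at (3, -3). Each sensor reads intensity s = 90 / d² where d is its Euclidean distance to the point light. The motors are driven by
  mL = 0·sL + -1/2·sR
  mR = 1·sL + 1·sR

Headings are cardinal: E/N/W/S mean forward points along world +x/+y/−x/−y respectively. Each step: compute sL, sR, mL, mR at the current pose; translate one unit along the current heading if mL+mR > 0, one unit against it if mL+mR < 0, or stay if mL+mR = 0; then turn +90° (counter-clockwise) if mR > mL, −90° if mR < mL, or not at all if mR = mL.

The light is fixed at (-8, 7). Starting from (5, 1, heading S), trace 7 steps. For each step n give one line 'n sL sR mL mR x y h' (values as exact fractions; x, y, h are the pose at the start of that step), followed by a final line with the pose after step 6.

n=0: pose=(5,1,S); sL=90/337, sR=90/181; mL=-45/181, mR=46620/60997; mL+mR=31455/60997 → advance +1; mR−mL=61785/60997 → turn +1·90°
n=1: pose=(5,0,E); sL=45/136, sR=45/178; mL=-45/356, mR=7065/12104; mL+mR=5535/12104 → advance +1; mR−mL=8595/12104 → turn +1·90°
n=2: pose=(6,0,N); sL=90/137, sR=18/61; mL=-9/61, mR=7956/8357; mL+mR=6723/8357 → advance +1; mR−mL=9189/8357 → turn +1·90°
n=3: pose=(6,1,W); sL=45/101, sR=9/13; mL=-9/26, mR=1494/1313; mL+mR=2079/2626 → advance +1; mR−mL=3897/2626 → turn +1·90°
n=4: pose=(5,1,S); sL=90/337, sR=90/181; mL=-45/181, mR=46620/60997; mL+mR=31455/60997 → advance +1; mR−mL=61785/60997 → turn +1·90°
n=5: pose=(5,0,E); sL=45/136, sR=45/178; mL=-45/356, mR=7065/12104; mL+mR=5535/12104 → advance +1; mR−mL=8595/12104 → turn +1·90°
n=6: pose=(6,0,N); sL=90/137, sR=18/61; mL=-9/61, mR=7956/8357; mL+mR=6723/8357 → advance +1; mR−mL=9189/8357 → turn +1·90°

0 90/337 90/181 -45/181 46620/60997 5 1 S
1 45/136 45/178 -45/356 7065/12104 5 0 E
2 90/137 18/61 -9/61 7956/8357 6 0 N
3 45/101 9/13 -9/26 1494/1313 6 1 W
4 90/337 90/181 -45/181 46620/60997 5 1 S
5 45/136 45/178 -45/356 7065/12104 5 0 E
6 90/137 18/61 -9/61 7956/8357 6 0 N
final 6 1 W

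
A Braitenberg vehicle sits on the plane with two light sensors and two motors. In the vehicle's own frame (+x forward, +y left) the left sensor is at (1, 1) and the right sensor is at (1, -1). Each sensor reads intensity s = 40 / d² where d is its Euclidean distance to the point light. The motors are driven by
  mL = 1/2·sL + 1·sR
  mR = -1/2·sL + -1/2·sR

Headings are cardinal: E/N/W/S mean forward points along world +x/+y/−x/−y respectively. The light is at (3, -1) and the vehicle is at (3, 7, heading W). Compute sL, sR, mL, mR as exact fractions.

left sensor world pos  = (2, 6); dL² = 50
right sensor world pos = (2, 8); dR² = 82
sL = 40/50 = 4/5
sR = 40/82 = 20/41
mL = 1/2·sL + 1·sR = 182/205
mR = -1/2·sL + -1/2·sR = -132/205

4/5 20/41 182/205 -132/205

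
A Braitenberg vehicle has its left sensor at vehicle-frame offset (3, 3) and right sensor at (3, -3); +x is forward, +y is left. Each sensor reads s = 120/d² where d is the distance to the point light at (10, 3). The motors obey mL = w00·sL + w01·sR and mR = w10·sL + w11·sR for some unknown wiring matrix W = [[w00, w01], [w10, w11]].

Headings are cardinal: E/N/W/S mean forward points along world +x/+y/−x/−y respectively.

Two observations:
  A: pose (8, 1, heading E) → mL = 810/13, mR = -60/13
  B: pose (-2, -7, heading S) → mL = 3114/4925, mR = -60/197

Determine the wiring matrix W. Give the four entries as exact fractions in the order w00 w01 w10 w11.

1 1/2 0 -1

obs A: pose=(8,1,E) → sL=60, sR=60/13, mL=810/13, mR=-60/13
obs B: pose=(-2,-7,S) → sL=12/25, sR=60/197, mL=3114/4925, mR=-60/197
sensor matrix S = [[60, 60/13], [12/25, 60/197]]; det S = 205632/12805
solve [mL_A; mL_B] = S·[w00; w01] and [mR_A; mR_B] = S·[w10; w11]:
  w00 = 1, w01 = 1/2, w10 = 0, w11 = -1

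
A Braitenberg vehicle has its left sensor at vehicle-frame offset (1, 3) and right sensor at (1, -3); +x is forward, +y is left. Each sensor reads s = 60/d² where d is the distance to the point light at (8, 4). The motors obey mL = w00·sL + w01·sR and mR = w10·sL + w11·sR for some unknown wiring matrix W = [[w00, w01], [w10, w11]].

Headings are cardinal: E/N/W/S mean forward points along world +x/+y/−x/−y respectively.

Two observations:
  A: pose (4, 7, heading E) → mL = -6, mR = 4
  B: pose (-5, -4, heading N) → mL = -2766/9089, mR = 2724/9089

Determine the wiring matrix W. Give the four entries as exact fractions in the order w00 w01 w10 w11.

obs A: pose=(4,7,E) → sL=4/3, sR=20/3, mL=-6, mR=4
obs B: pose=(-5,-4,N) → sL=12/61, sR=60/149, mL=-2766/9089, mR=2724/9089
sensor matrix S = [[4/3, 20/3], [12/61, 60/149]]; det S = -7040/9089
solve [mL_A; mL_B] = S·[w00; w01] and [mR_A; mR_B] = S·[w10; w11]:
  w00 = 1/2, w01 = -1, w10 = 1/2, w11 = 1/2

1/2 -1 1/2 1/2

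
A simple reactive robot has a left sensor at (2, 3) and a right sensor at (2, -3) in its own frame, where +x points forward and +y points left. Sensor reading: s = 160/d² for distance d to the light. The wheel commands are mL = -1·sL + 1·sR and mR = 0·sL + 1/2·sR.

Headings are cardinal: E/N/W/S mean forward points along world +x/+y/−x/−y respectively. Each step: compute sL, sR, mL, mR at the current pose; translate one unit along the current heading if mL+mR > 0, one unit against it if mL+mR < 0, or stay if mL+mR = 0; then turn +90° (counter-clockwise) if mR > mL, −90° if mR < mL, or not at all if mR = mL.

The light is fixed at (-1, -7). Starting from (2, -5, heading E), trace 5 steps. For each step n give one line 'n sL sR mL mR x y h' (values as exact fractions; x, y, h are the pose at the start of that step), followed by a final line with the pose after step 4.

0 16/5 80/13 192/65 40/13 2 -5 E
1 160/17 32/13 -1536/221 16/13 3 -5 N
2 20 8 -12 4 3 -6 W
3 32/13 32 384/13 16 4 -6 S
4 80/9 80/9 0 40/9 4 -7 W
final 3 -7 S

n=0: pose=(2,-5,E); sL=16/5, sR=80/13; mL=192/65, mR=40/13; mL+mR=392/65 → advance +1; mR−mL=8/65 → turn +1·90°
n=1: pose=(3,-5,N); sL=160/17, sR=32/13; mL=-1536/221, mR=16/13; mL+mR=-1264/221 → advance -1; mR−mL=1808/221 → turn +1·90°
n=2: pose=(3,-6,W); sL=20, sR=8; mL=-12, mR=4; mL+mR=-8 → advance -1; mR−mL=16 → turn +1·90°
n=3: pose=(4,-6,S); sL=32/13, sR=32; mL=384/13, mR=16; mL+mR=592/13 → advance +1; mR−mL=-176/13 → turn -1·90°
n=4: pose=(4,-7,W); sL=80/9, sR=80/9; mL=0, mR=40/9; mL+mR=40/9 → advance +1; mR−mL=40/9 → turn +1·90°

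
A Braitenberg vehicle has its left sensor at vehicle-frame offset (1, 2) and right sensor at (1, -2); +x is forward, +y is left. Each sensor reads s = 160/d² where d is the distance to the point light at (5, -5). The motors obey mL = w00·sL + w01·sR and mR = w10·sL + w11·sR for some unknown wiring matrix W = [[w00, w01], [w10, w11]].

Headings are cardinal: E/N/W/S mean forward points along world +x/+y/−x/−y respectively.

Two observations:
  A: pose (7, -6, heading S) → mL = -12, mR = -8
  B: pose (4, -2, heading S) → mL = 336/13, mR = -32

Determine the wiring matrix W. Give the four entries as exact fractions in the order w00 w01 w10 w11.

1 -1/2 -1 0

obs A: pose=(7,-6,S) → sL=8, sR=40, mL=-12, mR=-8
obs B: pose=(4,-2,S) → sL=32, sR=160/13, mL=336/13, mR=-32
sensor matrix S = [[8, 40], [32, 160/13]]; det S = -15360/13
solve [mL_A; mL_B] = S·[w00; w01] and [mR_A; mR_B] = S·[w10; w11]:
  w00 = 1, w01 = -1/2, w10 = -1, w11 = 0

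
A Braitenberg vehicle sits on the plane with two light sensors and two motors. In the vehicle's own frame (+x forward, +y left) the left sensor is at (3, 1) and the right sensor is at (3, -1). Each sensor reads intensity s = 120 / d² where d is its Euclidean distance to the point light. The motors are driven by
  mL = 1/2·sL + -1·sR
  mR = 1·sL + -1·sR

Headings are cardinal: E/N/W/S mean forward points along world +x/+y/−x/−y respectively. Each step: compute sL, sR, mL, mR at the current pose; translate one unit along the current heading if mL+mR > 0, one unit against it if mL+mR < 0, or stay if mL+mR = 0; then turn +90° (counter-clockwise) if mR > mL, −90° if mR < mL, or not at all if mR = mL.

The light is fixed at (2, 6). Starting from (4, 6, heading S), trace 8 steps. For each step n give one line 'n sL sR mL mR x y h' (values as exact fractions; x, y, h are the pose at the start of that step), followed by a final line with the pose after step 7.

n=0: pose=(4,6,S); sL=20/3, sR=12; mL=-26/3, mR=-16/3; mL+mR=-14 → advance -1; mR−mL=10/3 → turn +1·90°
n=1: pose=(4,7,E); sL=120/29, sR=24/5; mL=-396/145, mR=-96/145; mL+mR=-492/145 → advance -1; mR−mL=60/29 → turn +1·90°
n=2: pose=(3,7,N); sL=15/2, sR=6; mL=-9/4, mR=3/2; mL+mR=-3/4 → advance -1; mR−mL=15/4 → turn +1·90°
n=3: pose=(3,6,W); sL=24, sR=24; mL=-12, mR=0; mL+mR=-12 → advance -1; mR−mL=12 → turn +1·90°
n=4: pose=(4,6,S); sL=20/3, sR=12; mL=-26/3, mR=-16/3; mL+mR=-14 → advance -1; mR−mL=10/3 → turn +1·90°
n=5: pose=(4,7,E); sL=120/29, sR=24/5; mL=-396/145, mR=-96/145; mL+mR=-492/145 → advance -1; mR−mL=60/29 → turn +1·90°
n=6: pose=(3,7,N); sL=15/2, sR=6; mL=-9/4, mR=3/2; mL+mR=-3/4 → advance -1; mR−mL=15/4 → turn +1·90°
n=7: pose=(3,6,W); sL=24, sR=24; mL=-12, mR=0; mL+mR=-12 → advance -1; mR−mL=12 → turn +1·90°

0 20/3 12 -26/3 -16/3 4 6 S
1 120/29 24/5 -396/145 -96/145 4 7 E
2 15/2 6 -9/4 3/2 3 7 N
3 24 24 -12 0 3 6 W
4 20/3 12 -26/3 -16/3 4 6 S
5 120/29 24/5 -396/145 -96/145 4 7 E
6 15/2 6 -9/4 3/2 3 7 N
7 24 24 -12 0 3 6 W
final 4 6 S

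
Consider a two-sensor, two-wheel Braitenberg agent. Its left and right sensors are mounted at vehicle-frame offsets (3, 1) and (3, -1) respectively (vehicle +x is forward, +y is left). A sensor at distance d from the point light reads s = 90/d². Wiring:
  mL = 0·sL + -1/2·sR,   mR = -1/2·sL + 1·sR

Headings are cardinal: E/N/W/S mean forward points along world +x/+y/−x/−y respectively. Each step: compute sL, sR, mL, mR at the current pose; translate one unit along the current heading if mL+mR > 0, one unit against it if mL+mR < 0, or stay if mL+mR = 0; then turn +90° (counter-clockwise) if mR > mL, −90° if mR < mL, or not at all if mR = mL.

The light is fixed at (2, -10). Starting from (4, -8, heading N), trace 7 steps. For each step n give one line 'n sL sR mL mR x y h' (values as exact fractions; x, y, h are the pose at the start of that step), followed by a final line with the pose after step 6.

0 45/13 45/17 -45/34 405/442 4 -8 N
1 90 18 -9 -27 4 -9 W
2 9/2 45/16 -45/32 9/16 5 -9 N
3 90 90 -45 45 5 -10 W
4 18/5 90/13 -45/13 333/65 5 -10 S
5 5/2 9/4 -9/8 1 5 -11 E
6 18 90/13 -45/13 -27/13 4 -11 N
final 4 -12 W

n=0: pose=(4,-8,N); sL=45/13, sR=45/17; mL=-45/34, mR=405/442; mL+mR=-90/221 → advance -1; mR−mL=495/221 → turn +1·90°
n=1: pose=(4,-9,W); sL=90, sR=18; mL=-9, mR=-27; mL+mR=-36 → advance -1; mR−mL=-18 → turn -1·90°
n=2: pose=(5,-9,N); sL=9/2, sR=45/16; mL=-45/32, mR=9/16; mL+mR=-27/32 → advance -1; mR−mL=63/32 → turn +1·90°
n=3: pose=(5,-10,W); sL=90, sR=90; mL=-45, mR=45; mL+mR=0 → advance +0; mR−mL=90 → turn +1·90°
n=4: pose=(5,-10,S); sL=18/5, sR=90/13; mL=-45/13, mR=333/65; mL+mR=108/65 → advance +1; mR−mL=558/65 → turn +1·90°
n=5: pose=(5,-11,E); sL=5/2, sR=9/4; mL=-9/8, mR=1; mL+mR=-1/8 → advance -1; mR−mL=17/8 → turn +1·90°
n=6: pose=(4,-11,N); sL=18, sR=90/13; mL=-45/13, mR=-27/13; mL+mR=-72/13 → advance -1; mR−mL=18/13 → turn +1·90°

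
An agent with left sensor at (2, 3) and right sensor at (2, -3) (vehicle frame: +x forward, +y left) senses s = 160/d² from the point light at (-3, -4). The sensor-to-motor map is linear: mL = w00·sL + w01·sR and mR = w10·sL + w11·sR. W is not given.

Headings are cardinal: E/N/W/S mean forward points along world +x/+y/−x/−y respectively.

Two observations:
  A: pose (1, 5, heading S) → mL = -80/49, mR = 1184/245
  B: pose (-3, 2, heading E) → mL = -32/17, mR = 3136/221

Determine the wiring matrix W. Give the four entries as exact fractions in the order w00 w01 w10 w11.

-1 0 1 1

obs A: pose=(1,5,S) → sL=80/49, sR=16/5, mL=-80/49, mR=1184/245
obs B: pose=(-3,2,E) → sL=32/17, sR=160/13, mL=-32/17, mR=3136/221
sensor matrix S = [[80/49, 16/5], [32/17, 160/13]]; det S = 761856/54145
solve [mL_A; mL_B] = S·[w00; w01] and [mR_A; mR_B] = S·[w10; w11]:
  w00 = -1, w01 = 0, w10 = 1, w11 = 1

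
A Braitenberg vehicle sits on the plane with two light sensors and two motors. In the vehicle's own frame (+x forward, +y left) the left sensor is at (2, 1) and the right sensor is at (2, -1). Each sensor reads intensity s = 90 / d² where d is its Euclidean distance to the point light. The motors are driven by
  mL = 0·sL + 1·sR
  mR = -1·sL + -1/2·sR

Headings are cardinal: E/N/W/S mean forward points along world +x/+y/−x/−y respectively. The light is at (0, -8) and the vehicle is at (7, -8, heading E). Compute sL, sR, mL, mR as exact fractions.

left sensor world pos  = (9, -7); dL² = 82
right sensor world pos = (9, -9); dR² = 82
sL = 90/82 = 45/41
sR = 90/82 = 45/41
mL = 0·sL + 1·sR = 45/41
mR = -1·sL + -1/2·sR = -135/82

45/41 45/41 45/41 -135/82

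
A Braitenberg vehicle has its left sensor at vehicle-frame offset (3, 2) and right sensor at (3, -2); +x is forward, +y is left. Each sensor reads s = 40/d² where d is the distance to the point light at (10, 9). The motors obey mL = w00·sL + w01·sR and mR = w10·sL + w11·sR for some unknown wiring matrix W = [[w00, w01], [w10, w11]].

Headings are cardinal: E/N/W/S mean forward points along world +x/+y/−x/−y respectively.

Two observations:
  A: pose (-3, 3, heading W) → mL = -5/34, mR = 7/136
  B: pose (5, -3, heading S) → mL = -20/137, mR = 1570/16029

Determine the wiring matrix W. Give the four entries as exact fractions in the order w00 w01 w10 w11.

0 -1 1 -1/2

obs A: pose=(-3,3,W) → sL=1/8, sR=5/34, mL=-5/34, mR=7/136
obs B: pose=(5,-3,S) → sL=20/117, sR=20/137, mL=-20/137, mR=1570/16029
sensor matrix S = [[1/8, 5/34], [20/117, 20/137]]; det S = -3755/544986
solve [mL_A; mL_B] = S·[w00; w01] and [mR_A; mR_B] = S·[w10; w11]:
  w00 = 0, w01 = -1, w10 = 1, w11 = -1/2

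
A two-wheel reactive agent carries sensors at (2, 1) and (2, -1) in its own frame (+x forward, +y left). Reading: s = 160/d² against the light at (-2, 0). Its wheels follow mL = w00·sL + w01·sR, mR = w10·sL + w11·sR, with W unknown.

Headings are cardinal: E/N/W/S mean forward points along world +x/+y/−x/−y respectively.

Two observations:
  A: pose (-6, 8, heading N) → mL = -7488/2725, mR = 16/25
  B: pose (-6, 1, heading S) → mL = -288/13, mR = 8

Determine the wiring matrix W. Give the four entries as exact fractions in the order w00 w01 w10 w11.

obs A: pose=(-6,8,N) → sL=32/25, sR=160/109, mL=-7488/2725, mR=16/25
obs B: pose=(-6,1,S) → sL=16, sR=80/13, mL=-288/13, mR=8
sensor matrix S = [[32/25, 160/109], [16, 80/13]]; det S = -110592/7085
solve [mL_A; mL_B] = S·[w00; w01] and [mR_A; mR_B] = S·[w10; w11]:
  w00 = -1, w01 = -1, w10 = 1/2, w11 = 0

-1 -1 1/2 0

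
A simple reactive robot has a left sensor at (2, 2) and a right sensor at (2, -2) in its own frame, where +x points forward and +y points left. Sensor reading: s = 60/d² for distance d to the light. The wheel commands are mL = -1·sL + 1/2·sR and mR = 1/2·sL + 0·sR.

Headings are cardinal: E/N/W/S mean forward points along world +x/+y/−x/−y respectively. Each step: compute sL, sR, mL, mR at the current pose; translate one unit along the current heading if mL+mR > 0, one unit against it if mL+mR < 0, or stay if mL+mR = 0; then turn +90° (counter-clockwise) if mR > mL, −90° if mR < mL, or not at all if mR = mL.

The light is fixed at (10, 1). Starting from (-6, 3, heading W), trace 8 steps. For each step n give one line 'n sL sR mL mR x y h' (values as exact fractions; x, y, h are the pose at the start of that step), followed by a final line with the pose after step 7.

0 5/27 3/17 -89/918 5/54 -6 3 W
1 60/169 60/289 -12270/48841 30/169 -5 3 S
2 30/97 6/17 -219/1649 15/97 -5 4 E
3 60/281 60/169 -1710/47489 30/281 -4 4 N
4 3/13 15/73 -243/1898 3/26 -4 5 W
5 12/25 60/229 -1998/5725 6/25 -3 5 S
6 6/17 6/13 -27/221 3/17 -3 6 E
7 12/49 60/149 -318/7301 6/49 -2 6 N
final -2 7 W

n=0: pose=(-6,3,W); sL=5/27, sR=3/17; mL=-89/918, mR=5/54; mL+mR=-2/459 → advance -1; mR−mL=29/153 → turn +1·90°
n=1: pose=(-5,3,S); sL=60/169, sR=60/289; mL=-12270/48841, mR=30/169; mL+mR=-3600/48841 → advance -1; mR−mL=20940/48841 → turn +1·90°
n=2: pose=(-5,4,E); sL=30/97, sR=6/17; mL=-219/1649, mR=15/97; mL+mR=36/1649 → advance +1; mR−mL=474/1649 → turn +1·90°
n=3: pose=(-4,4,N); sL=60/281, sR=60/169; mL=-1710/47489, mR=30/281; mL+mR=3360/47489 → advance +1; mR−mL=6780/47489 → turn +1·90°
n=4: pose=(-4,5,W); sL=3/13, sR=15/73; mL=-243/1898, mR=3/26; mL+mR=-12/949 → advance -1; mR−mL=231/949 → turn +1·90°
n=5: pose=(-3,5,S); sL=12/25, sR=60/229; mL=-1998/5725, mR=6/25; mL+mR=-624/5725 → advance -1; mR−mL=3372/5725 → turn +1·90°
n=6: pose=(-3,6,E); sL=6/17, sR=6/13; mL=-27/221, mR=3/17; mL+mR=12/221 → advance +1; mR−mL=66/221 → turn +1·90°
n=7: pose=(-2,6,N); sL=12/49, sR=60/149; mL=-318/7301, mR=6/49; mL+mR=576/7301 → advance +1; mR−mL=1212/7301 → turn +1·90°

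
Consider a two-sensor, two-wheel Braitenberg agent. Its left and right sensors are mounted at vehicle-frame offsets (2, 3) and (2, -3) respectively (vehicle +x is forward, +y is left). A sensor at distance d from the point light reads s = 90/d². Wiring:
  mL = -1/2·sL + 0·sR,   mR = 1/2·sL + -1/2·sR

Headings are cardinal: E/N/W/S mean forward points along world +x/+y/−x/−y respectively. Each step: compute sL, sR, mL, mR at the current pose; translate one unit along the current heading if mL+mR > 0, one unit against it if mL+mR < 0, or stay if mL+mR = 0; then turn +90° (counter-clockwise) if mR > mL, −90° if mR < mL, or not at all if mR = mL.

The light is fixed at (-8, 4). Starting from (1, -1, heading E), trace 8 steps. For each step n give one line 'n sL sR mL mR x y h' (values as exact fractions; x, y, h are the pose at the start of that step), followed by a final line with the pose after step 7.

0 18/25 18/37 -9/25 108/925 1 -1 E
1 45/17 9/13 -45/34 216/221 0 -1 N
2 10/13 2 -5/13 -8/13 0 -2 W
3 45/26 9/16 -45/52 243/416 1 -2 N
4 90/149 18/13 -45/149 -756/1937 1 -3 W
5 45/37 45/97 -45/74 1350/3589 2 -3 N
6 18/37 90/89 -9/37 -864/3293 2 -4 W
7 9/10 45/116 -9/20 297/1160 3 -4 N
final 3 -5 W

n=0: pose=(1,-1,E); sL=18/25, sR=18/37; mL=-9/25, mR=108/925; mL+mR=-9/37 → advance -1; mR−mL=441/925 → turn +1·90°
n=1: pose=(0,-1,N); sL=45/17, sR=9/13; mL=-45/34, mR=216/221; mL+mR=-9/26 → advance -1; mR−mL=1017/442 → turn +1·90°
n=2: pose=(0,-2,W); sL=10/13, sR=2; mL=-5/13, mR=-8/13; mL+mR=-1 → advance -1; mR−mL=-3/13 → turn -1·90°
n=3: pose=(1,-2,N); sL=45/26, sR=9/16; mL=-45/52, mR=243/416; mL+mR=-9/32 → advance -1; mR−mL=603/416 → turn +1·90°
n=4: pose=(1,-3,W); sL=90/149, sR=18/13; mL=-45/149, mR=-756/1937; mL+mR=-9/13 → advance -1; mR−mL=-171/1937 → turn -1·90°
n=5: pose=(2,-3,N); sL=45/37, sR=45/97; mL=-45/74, mR=1350/3589; mL+mR=-45/194 → advance -1; mR−mL=7065/7178 → turn +1·90°
n=6: pose=(2,-4,W); sL=18/37, sR=90/89; mL=-9/37, mR=-864/3293; mL+mR=-45/89 → advance -1; mR−mL=-63/3293 → turn -1·90°
n=7: pose=(3,-4,N); sL=9/10, sR=45/116; mL=-9/20, mR=297/1160; mL+mR=-45/232 → advance -1; mR−mL=819/1160 → turn +1·90°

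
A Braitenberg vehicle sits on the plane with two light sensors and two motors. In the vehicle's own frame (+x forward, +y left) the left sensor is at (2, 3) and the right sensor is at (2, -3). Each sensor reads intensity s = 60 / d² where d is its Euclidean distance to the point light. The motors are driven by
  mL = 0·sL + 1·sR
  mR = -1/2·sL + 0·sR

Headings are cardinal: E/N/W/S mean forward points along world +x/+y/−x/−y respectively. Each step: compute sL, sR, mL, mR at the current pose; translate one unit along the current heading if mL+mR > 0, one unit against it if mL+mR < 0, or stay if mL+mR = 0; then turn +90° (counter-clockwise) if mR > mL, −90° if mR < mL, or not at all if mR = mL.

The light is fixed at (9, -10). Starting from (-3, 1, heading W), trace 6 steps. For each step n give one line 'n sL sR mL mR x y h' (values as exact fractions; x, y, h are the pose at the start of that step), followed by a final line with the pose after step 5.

0 3/13 15/98 15/98 -3/26 -3 1 W
1 12/85 60/269 60/269 -6/85 -4 1 N
2 30/173 30/101 30/101 -15/173 -4 2 E
3 60/181 12/65 12/65 -30/181 -3 2 S
4 3/13 15/98 15/98 -3/26 -3 1 W
5 12/85 60/269 60/269 -6/85 -4 1 N
final -4 2 E

n=0: pose=(-3,1,W); sL=3/13, sR=15/98; mL=15/98, mR=-3/26; mL+mR=24/637 → advance +1; mR−mL=-171/637 → turn -1·90°
n=1: pose=(-4,1,N); sL=12/85, sR=60/269; mL=60/269, mR=-6/85; mL+mR=3486/22865 → advance +1; mR−mL=-6714/22865 → turn -1·90°
n=2: pose=(-4,2,E); sL=30/173, sR=30/101; mL=30/101, mR=-15/173; mL+mR=3675/17473 → advance +1; mR−mL=-6705/17473 → turn -1·90°
n=3: pose=(-3,2,S); sL=60/181, sR=12/65; mL=12/65, mR=-30/181; mL+mR=222/11765 → advance +1; mR−mL=-4122/11765 → turn -1·90°
n=4: pose=(-3,1,W); sL=3/13, sR=15/98; mL=15/98, mR=-3/26; mL+mR=24/637 → advance +1; mR−mL=-171/637 → turn -1·90°
n=5: pose=(-4,1,N); sL=12/85, sR=60/269; mL=60/269, mR=-6/85; mL+mR=3486/22865 → advance +1; mR−mL=-6714/22865 → turn -1·90°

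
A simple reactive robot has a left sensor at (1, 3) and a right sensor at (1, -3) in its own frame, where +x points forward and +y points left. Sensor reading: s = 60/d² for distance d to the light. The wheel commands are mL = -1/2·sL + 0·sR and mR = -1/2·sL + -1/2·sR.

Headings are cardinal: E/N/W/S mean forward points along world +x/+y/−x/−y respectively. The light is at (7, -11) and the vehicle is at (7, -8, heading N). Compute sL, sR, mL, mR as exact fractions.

left sensor world pos  = (4, -7); dL² = 25
right sensor world pos = (10, -7); dR² = 25
sL = 60/25 = 12/5
sR = 60/25 = 12/5
mL = -1/2·sL + 0·sR = -6/5
mR = -1/2·sL + -1/2·sR = -12/5

12/5 12/5 -6/5 -12/5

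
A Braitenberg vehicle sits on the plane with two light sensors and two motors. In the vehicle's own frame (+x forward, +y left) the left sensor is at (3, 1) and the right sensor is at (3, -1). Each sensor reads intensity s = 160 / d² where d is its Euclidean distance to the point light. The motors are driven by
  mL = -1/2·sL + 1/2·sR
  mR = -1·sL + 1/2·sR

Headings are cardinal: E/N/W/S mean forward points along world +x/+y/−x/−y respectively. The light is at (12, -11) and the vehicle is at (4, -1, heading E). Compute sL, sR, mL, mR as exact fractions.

80/73 80/53 800/3869 -1320/3869

left sensor world pos  = (7, 0); dL² = 146
right sensor world pos = (7, -2); dR² = 106
sL = 160/146 = 80/73
sR = 160/106 = 80/53
mL = -1/2·sL + 1/2·sR = 800/3869
mR = -1·sL + 1/2·sR = -1320/3869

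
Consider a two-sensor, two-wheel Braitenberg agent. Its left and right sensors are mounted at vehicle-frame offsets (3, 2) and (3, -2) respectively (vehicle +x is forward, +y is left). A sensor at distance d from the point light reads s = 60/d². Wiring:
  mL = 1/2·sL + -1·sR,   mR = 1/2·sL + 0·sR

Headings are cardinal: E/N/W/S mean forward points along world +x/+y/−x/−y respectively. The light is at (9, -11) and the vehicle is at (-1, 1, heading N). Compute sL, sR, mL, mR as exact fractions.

20/123 60/289 -4490/35547 10/123

left sensor world pos  = (-3, 4); dL² = 369
right sensor world pos = (1, 4); dR² = 289
sL = 60/369 = 20/123
sR = 60/289 = 60/289
mL = 1/2·sL + -1·sR = -4490/35547
mR = 1/2·sL + 0·sR = 10/123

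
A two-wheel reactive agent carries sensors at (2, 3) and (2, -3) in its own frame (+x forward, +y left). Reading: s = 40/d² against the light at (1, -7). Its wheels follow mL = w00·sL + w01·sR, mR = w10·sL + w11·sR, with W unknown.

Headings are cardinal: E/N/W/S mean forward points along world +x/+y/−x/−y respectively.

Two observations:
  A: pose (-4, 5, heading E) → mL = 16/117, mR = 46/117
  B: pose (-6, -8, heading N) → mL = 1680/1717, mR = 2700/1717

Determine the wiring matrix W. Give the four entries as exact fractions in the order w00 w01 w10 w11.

obs A: pose=(-4,5,E) → sL=20/117, sR=4/9, mL=16/117, mR=46/117
obs B: pose=(-6,-8,N) → sL=40/101, sR=40/17, mL=1680/1717, mR=2700/1717
sensor matrix S = [[20/117, 4/9], [40/101, 40/17]]; det S = 45440/200889
solve [mL_A; mL_B] = S·[w00; w01] and [mR_A; mR_B] = S·[w10; w11]:
  w00 = -1/2, w01 = 1/2, w10 = 1, w11 = 1/2

-1/2 1/2 1 1/2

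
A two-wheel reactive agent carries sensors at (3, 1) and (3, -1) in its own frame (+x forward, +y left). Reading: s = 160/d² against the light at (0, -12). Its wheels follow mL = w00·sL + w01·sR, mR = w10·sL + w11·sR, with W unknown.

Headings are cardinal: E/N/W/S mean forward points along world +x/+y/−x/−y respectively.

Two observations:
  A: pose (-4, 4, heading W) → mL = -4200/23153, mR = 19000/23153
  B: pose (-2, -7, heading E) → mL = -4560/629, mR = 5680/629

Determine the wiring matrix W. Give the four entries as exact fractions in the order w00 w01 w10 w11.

obs A: pose=(-4,4,W) → sL=80/137, sR=80/169, mL=-4200/23153, mR=19000/23153
obs B: pose=(-2,-7,E) → sL=160/37, sR=160/17, mL=-4560/629, mR=5680/629
sensor matrix S = [[80/137, 80/169], [160/37, 160/17]]; det S = 50227200/14563237
solve [mL_A; mL_B] = S·[w00; w01] and [mR_A; mR_B] = S·[w10; w11]:
  w00 = 1/2, w01 = -1, w10 = 1, w11 = 1/2

1/2 -1 1 1/2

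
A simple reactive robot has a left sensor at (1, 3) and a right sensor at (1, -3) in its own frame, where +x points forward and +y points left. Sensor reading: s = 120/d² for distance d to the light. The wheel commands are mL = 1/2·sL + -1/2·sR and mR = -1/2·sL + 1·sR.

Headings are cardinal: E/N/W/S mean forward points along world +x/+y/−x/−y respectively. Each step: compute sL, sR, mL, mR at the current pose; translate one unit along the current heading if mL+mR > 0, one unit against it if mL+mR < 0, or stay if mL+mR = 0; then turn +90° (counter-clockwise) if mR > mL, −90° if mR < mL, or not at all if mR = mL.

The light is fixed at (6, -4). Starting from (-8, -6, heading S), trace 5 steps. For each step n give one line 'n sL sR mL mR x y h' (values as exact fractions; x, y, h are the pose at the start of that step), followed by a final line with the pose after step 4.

n=0: pose=(-8,-6,S); sL=12/13, sR=60/149; mL=504/1937, mR=-114/1937; mL+mR=30/149 → advance +1; mR−mL=-618/1937 → turn -1·90°
n=1: pose=(-8,-7,W); sL=40/87, sR=8/15; mL=-16/435, mR=44/145; mL+mR=4/15 → advance +1; mR−mL=148/435 → turn +1·90°
n=2: pose=(-9,-7,S); sL=3/4, sR=6/17; mL=27/136, mR=-3/136; mL+mR=3/17 → advance +1; mR−mL=-15/68 → turn -1·90°
n=3: pose=(-9,-8,W); sL=24/61, sR=120/257; mL=-576/15677, mR=4236/15677; mL+mR=60/257 → advance +1; mR−mL=4812/15677 → turn +1·90°
n=4: pose=(-10,-8,S); sL=60/97, sR=60/193; mL=2880/18721, mR=30/18721; mL+mR=30/193 → advance +1; mR−mL=-2850/18721 → turn -1·90°

0 12/13 60/149 504/1937 -114/1937 -8 -6 S
1 40/87 8/15 -16/435 44/145 -8 -7 W
2 3/4 6/17 27/136 -3/136 -9 -7 S
3 24/61 120/257 -576/15677 4236/15677 -9 -8 W
4 60/97 60/193 2880/18721 30/18721 -10 -8 S
final -10 -9 W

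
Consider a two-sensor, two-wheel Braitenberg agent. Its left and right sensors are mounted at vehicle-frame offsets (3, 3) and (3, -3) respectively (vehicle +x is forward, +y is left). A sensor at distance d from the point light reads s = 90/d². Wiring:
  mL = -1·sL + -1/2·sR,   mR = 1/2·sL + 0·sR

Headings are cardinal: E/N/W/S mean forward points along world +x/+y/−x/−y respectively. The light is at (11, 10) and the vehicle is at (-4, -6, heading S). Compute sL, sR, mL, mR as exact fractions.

left sensor world pos  = (-1, -9); dL² = 505
right sensor world pos = (-7, -9); dR² = 685
sL = 90/505 = 18/101
sR = 90/685 = 18/137
mL = -1·sL + -1/2·sR = -3375/13837
mR = 1/2·sL + 0·sR = 9/101

18/101 18/137 -3375/13837 9/101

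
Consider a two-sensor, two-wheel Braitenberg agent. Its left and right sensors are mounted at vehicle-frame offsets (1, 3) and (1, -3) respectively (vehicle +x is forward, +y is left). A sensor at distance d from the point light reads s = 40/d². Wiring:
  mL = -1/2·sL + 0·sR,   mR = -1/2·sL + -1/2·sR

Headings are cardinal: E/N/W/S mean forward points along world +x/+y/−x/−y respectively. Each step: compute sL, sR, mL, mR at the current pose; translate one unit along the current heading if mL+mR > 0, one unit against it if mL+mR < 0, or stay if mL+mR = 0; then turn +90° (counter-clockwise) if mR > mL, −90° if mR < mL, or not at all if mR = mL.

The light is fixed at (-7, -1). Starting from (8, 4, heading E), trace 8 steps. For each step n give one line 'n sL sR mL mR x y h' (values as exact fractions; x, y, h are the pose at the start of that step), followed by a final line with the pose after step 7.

0 1/8 2/13 -1/16 -29/208 8 4 E
1 8/61 40/137 -4/61 -1768/8357 7 4 S
2 20/89 4/25 -10/89 -428/2225 7 5 W
3 40/193 40/373 -20/193 -11320/71989 8 5 N
4 1/8 2/13 -1/16 -29/208 8 4 E
5 8/61 40/137 -4/61 -1768/8357 7 4 S
6 20/89 4/25 -10/89 -428/2225 7 5 W
7 40/193 40/373 -20/193 -11320/71989 8 5 N
final 8 4 E

n=0: pose=(8,4,E); sL=1/8, sR=2/13; mL=-1/16, mR=-29/208; mL+mR=-21/104 → advance -1; mR−mL=-1/13 → turn -1·90°
n=1: pose=(7,4,S); sL=8/61, sR=40/137; mL=-4/61, mR=-1768/8357; mL+mR=-2316/8357 → advance -1; mR−mL=-20/137 → turn -1·90°
n=2: pose=(7,5,W); sL=20/89, sR=4/25; mL=-10/89, mR=-428/2225; mL+mR=-678/2225 → advance -1; mR−mL=-2/25 → turn -1·90°
n=3: pose=(8,5,N); sL=40/193, sR=40/373; mL=-20/193, mR=-11320/71989; mL+mR=-18780/71989 → advance -1; mR−mL=-20/373 → turn -1·90°
n=4: pose=(8,4,E); sL=1/8, sR=2/13; mL=-1/16, mR=-29/208; mL+mR=-21/104 → advance -1; mR−mL=-1/13 → turn -1·90°
n=5: pose=(7,4,S); sL=8/61, sR=40/137; mL=-4/61, mR=-1768/8357; mL+mR=-2316/8357 → advance -1; mR−mL=-20/137 → turn -1·90°
n=6: pose=(7,5,W); sL=20/89, sR=4/25; mL=-10/89, mR=-428/2225; mL+mR=-678/2225 → advance -1; mR−mL=-2/25 → turn -1·90°
n=7: pose=(8,5,N); sL=40/193, sR=40/373; mL=-20/193, mR=-11320/71989; mL+mR=-18780/71989 → advance -1; mR−mL=-20/373 → turn -1·90°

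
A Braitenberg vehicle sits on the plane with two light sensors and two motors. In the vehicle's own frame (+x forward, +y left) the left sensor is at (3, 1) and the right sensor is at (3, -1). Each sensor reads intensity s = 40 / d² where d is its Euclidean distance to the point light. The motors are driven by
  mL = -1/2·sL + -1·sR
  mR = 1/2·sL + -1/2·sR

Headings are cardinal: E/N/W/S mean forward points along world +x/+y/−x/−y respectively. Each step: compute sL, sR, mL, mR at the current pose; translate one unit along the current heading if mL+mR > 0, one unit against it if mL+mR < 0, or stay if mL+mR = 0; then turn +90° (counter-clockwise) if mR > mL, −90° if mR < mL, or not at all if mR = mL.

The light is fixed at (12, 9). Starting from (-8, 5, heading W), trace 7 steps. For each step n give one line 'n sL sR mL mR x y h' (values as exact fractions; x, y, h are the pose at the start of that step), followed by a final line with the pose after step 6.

0 20/277 20/269 -8230/74513 -80/74513 -8 5 W
1 40/373 40/449 -23900/167477 1520/167477 -7 5 S
2 2/13 5/34 -99/442 3/884 -7 6 E
3 40/441 40/361 -24860/159201 -1600/159201 -8 6 N
4 20/277 20/269 -8230/74513 -80/74513 -8 5 W
5 40/373 40/449 -23900/167477 1520/167477 -7 5 S
6 2/13 5/34 -99/442 3/884 -7 6 E
final -8 6 N

n=0: pose=(-8,5,W); sL=20/277, sR=20/269; mL=-8230/74513, mR=-80/74513; mL+mR=-30/269 → advance -1; mR−mL=8150/74513 → turn +1·90°
n=1: pose=(-7,5,S); sL=40/373, sR=40/449; mL=-23900/167477, mR=1520/167477; mL+mR=-60/449 → advance -1; mR−mL=25420/167477 → turn +1·90°
n=2: pose=(-7,6,E); sL=2/13, sR=5/34; mL=-99/442, mR=3/884; mL+mR=-15/68 → advance -1; mR−mL=201/884 → turn +1·90°
n=3: pose=(-8,6,N); sL=40/441, sR=40/361; mL=-24860/159201, mR=-1600/159201; mL+mR=-60/361 → advance -1; mR−mL=23260/159201 → turn +1·90°
n=4: pose=(-8,5,W); sL=20/277, sR=20/269; mL=-8230/74513, mR=-80/74513; mL+mR=-30/269 → advance -1; mR−mL=8150/74513 → turn +1·90°
n=5: pose=(-7,5,S); sL=40/373, sR=40/449; mL=-23900/167477, mR=1520/167477; mL+mR=-60/449 → advance -1; mR−mL=25420/167477 → turn +1·90°
n=6: pose=(-7,6,E); sL=2/13, sR=5/34; mL=-99/442, mR=3/884; mL+mR=-15/68 → advance -1; mR−mL=201/884 → turn +1·90°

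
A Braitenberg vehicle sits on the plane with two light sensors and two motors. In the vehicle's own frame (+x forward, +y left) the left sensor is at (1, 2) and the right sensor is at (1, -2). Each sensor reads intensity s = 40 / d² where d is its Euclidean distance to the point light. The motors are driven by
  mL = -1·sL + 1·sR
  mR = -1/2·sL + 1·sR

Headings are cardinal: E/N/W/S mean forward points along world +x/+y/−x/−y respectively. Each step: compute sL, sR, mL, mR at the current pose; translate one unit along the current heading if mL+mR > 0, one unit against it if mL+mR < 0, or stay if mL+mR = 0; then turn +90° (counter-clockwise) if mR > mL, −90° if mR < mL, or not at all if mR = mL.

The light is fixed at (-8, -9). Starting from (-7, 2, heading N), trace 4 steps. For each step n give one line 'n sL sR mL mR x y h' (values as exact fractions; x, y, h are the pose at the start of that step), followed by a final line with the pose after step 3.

n=0: pose=(-7,2,N); sL=8/29, sR=40/153; mL=-64/4437, mR=548/4437; mL+mR=484/4437 → advance +1; mR−mL=4/29 → turn +1·90°
n=1: pose=(-7,3,W); sL=2/5, sR=10/49; mL=-48/245, mR=1/245; mL+mR=-47/245 → advance -1; mR−mL=1/5 → turn +1·90°
n=2: pose=(-6,3,S); sL=40/137, sR=40/121; mL=640/16577, mR=3060/16577; mL+mR=3700/16577 → advance +1; mR−mL=20/137 → turn +1·90°
n=3: pose=(-6,2,E); sL=20/89, sR=4/9; mL=176/801, mR=266/801; mL+mR=442/801 → advance +1; mR−mL=10/89 → turn +1·90°

0 8/29 40/153 -64/4437 548/4437 -7 2 N
1 2/5 10/49 -48/245 1/245 -7 3 W
2 40/137 40/121 640/16577 3060/16577 -6 3 S
3 20/89 4/9 176/801 266/801 -6 2 E
final -5 2 N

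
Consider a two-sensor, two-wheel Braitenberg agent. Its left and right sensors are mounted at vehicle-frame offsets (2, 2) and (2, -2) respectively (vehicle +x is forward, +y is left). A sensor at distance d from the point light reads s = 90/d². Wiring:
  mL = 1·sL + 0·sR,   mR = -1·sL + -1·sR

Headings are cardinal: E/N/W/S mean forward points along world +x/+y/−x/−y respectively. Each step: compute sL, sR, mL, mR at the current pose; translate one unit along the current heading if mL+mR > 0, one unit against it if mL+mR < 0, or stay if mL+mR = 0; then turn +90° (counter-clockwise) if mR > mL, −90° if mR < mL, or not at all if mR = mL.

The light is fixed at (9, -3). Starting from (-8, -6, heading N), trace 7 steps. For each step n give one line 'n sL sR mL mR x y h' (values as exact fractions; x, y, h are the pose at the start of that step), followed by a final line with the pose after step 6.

0 45/181 45/113 45/181 -13230/20453 -8 -6 N
1 90/229 10/29 90/229 -4900/6641 -8 -7 E
2 45/146 45/218 45/146 -4095/7957 -9 -7 S
3 18/85 90/401 18/85 -14868/34085 -9 -6 W
4 45/181 45/113 45/181 -13230/20453 -8 -6 N
5 90/229 10/29 90/229 -4900/6641 -8 -7 E
6 45/146 45/218 45/146 -4095/7957 -9 -7 S
final -9 -6 W

n=0: pose=(-8,-6,N); sL=45/181, sR=45/113; mL=45/181, mR=-13230/20453; mL+mR=-45/113 → advance -1; mR−mL=-18315/20453 → turn -1·90°
n=1: pose=(-8,-7,E); sL=90/229, sR=10/29; mL=90/229, mR=-4900/6641; mL+mR=-10/29 → advance -1; mR−mL=-7510/6641 → turn -1·90°
n=2: pose=(-9,-7,S); sL=45/146, sR=45/218; mL=45/146, mR=-4095/7957; mL+mR=-45/218 → advance -1; mR−mL=-13095/15914 → turn -1·90°
n=3: pose=(-9,-6,W); sL=18/85, sR=90/401; mL=18/85, mR=-14868/34085; mL+mR=-90/401 → advance -1; mR−mL=-22086/34085 → turn -1·90°
n=4: pose=(-8,-6,N); sL=45/181, sR=45/113; mL=45/181, mR=-13230/20453; mL+mR=-45/113 → advance -1; mR−mL=-18315/20453 → turn -1·90°
n=5: pose=(-8,-7,E); sL=90/229, sR=10/29; mL=90/229, mR=-4900/6641; mL+mR=-10/29 → advance -1; mR−mL=-7510/6641 → turn -1·90°
n=6: pose=(-9,-7,S); sL=45/146, sR=45/218; mL=45/146, mR=-4095/7957; mL+mR=-45/218 → advance -1; mR−mL=-13095/15914 → turn -1·90°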